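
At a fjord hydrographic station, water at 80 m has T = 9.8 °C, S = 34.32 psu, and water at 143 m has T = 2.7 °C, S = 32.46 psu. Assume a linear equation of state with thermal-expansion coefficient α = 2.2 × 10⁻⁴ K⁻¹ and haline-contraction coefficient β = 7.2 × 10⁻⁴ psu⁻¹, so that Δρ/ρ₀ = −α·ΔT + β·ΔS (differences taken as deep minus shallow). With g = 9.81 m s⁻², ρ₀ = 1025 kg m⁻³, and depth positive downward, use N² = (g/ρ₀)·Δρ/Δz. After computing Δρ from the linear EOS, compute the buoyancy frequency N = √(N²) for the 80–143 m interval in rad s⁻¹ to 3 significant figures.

5.89 × 10⁻³ rad s⁻¹

ΔT = -7.1 K, ΔS = -1.86 psu (deep − shallow).
Δρ/ρ₀ = −αΔT + βΔS = 1.562 × 10⁻³ − 1.3392 × 10⁻³ = 2.228 × 10⁻⁴, so Δρ ≈ 0.2284 kg m⁻³.
N² = (g/ρ₀)·Δρ/Δz = g·(Δρ/ρ₀)/Δz = 9.81 × 2.228 × 10⁻⁴ / 63 = 3.4693 × 10⁻⁵ s⁻².
N = √(3.4693 × 10⁻⁵) = 5.8901 × 10⁻³ rad s⁻¹ ≈ 5.89 × 10⁻³ rad s⁻¹.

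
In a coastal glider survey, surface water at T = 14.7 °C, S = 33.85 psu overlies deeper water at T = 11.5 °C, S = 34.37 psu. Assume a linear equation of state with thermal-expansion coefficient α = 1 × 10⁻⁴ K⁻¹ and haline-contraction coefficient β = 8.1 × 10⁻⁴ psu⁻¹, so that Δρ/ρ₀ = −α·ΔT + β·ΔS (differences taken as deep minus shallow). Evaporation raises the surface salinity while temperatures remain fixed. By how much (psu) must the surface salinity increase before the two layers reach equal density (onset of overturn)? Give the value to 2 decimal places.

Neutral buoyancy requires −α(T_deep − T_surf) + β(S_deep − S_surf′) = 0.
S_surf′ = S_deep − (α/β)·ΔT = 34.37 − (1 × 10⁻⁴/8.1 × 10⁻⁴)·(-3.2) = 34.7651 psu.
Increase required: 34.7651 − 33.85 = 0.9151 psu.

0.92 psu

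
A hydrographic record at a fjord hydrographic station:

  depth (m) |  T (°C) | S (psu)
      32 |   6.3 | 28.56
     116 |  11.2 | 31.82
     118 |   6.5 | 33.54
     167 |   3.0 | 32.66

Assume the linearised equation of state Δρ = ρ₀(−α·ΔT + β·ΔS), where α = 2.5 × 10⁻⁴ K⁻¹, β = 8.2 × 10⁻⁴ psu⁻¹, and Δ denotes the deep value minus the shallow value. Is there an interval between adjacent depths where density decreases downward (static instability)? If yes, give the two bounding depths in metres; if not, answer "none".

none

Evaluate Δρ/ρ₀ = −αΔT + βΔS across each adjacent pair:
  32–116 m: −αΔT+βΔS = −(2.5 × 10⁻⁴)(+4.9)+(8.2 × 10⁻⁴)(+3.26) = 1.4 × 10⁻³ → stable
  116–118 m: −αΔT+βΔS = −(2.5 × 10⁻⁴)(-4.7)+(8.2 × 10⁻⁴)(+1.72) = 2.6 × 10⁻³ → stable
  118–167 m: −αΔT+βΔS = −(2.5 × 10⁻⁴)(-3.5)+(8.2 × 10⁻⁴)(-0.88) = 1.5 × 10⁻⁴ → stable
Every interval has Δρ > 0: the column is stably stratified throughout.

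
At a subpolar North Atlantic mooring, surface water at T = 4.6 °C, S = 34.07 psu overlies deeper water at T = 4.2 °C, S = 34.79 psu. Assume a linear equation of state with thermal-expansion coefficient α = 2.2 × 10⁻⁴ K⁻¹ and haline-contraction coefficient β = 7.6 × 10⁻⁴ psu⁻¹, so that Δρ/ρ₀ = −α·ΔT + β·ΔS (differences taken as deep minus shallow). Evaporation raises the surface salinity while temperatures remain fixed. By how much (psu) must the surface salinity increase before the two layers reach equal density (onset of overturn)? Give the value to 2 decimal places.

Neutral buoyancy requires −α(T_deep − T_surf) + β(S_deep − S_surf′) = 0.
S_surf′ = S_deep − (α/β)·ΔT = 34.79 − (2.2 × 10⁻⁴/7.6 × 10⁻⁴)·(-0.4) = 34.9058 psu.
Increase required: 34.9058 − 34.07 = 0.8358 psu.

0.84 psu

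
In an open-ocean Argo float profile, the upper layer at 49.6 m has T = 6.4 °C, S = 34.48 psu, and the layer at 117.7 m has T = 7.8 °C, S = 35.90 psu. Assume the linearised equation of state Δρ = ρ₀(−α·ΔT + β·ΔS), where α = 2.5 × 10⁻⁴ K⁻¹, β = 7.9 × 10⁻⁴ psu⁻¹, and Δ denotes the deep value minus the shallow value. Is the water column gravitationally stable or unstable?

stable

ΔT = 7.8 − 6.4 = +1.4 K and ΔS = 35.90 − 34.48 = +1.42 psu (deep − shallow).
−αΔT = -3.50 × 10⁻⁴; βΔS = 1.1218 × 10⁻³; sum Δρ/ρ₀ = 7.718 × 10⁻⁴.
Δρ/ρ₀ > 0, so Δρ > 0: deeper water is denser → statically stable.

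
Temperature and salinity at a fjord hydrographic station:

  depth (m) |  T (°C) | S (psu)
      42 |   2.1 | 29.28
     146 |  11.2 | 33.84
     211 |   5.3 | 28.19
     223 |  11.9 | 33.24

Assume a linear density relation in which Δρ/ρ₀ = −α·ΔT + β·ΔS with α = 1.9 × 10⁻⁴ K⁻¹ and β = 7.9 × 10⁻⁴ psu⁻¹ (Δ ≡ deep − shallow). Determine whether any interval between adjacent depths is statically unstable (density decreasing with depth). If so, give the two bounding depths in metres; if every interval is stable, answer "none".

Evaluate Δρ/ρ₀ = −αΔT + βΔS across each adjacent pair:
  42–146 m: −αΔT+βΔS = −(1.9 × 10⁻⁴)(+9.1)+(7.9 × 10⁻⁴)(+4.56) = 1.9 × 10⁻³ → stable
  146–211 m: −αΔT+βΔS = −(1.9 × 10⁻⁴)(-5.9)+(7.9 × 10⁻⁴)(-5.65) = -3.3 × 10⁻³ → UNSTABLE
  211–223 m: −αΔT+βΔS = −(1.9 × 10⁻⁴)(+6.6)+(7.9 × 10⁻⁴)(+5.05) = 2.7 × 10⁻³ → stable
The 146–211 m interval has Δρ < 0: lighter water underlies denser water.

146–211 m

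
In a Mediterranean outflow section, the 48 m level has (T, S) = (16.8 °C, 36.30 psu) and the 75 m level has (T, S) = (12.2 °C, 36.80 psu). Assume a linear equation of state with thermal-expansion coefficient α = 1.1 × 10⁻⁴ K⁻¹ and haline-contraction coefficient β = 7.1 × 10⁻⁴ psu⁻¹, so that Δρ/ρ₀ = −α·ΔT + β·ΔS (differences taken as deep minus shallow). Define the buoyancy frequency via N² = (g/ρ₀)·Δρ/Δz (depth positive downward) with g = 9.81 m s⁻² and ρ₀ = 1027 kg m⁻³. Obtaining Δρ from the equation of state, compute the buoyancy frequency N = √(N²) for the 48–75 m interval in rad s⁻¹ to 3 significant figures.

ΔT = -4.6 K, ΔS = +0.50 psu (deep − shallow).
Δρ/ρ₀ = −αΔT + βΔS = 5.06 × 10⁻⁴ + 3.55 × 10⁻⁴ = 8.61 × 10⁻⁴, so Δρ ≈ 0.8842 kg m⁻³.
N² = (g/ρ₀)·Δρ/Δz = g·(Δρ/ρ₀)/Δz = 9.81 × 8.61 × 10⁻⁴ / 27 = 3.1283 × 10⁻⁴ s⁻².
N = √(3.1283 × 10⁻⁴) = 0.017687 rad s⁻¹ ≈ 0.0177 rad s⁻¹.

0.0177 rad s⁻¹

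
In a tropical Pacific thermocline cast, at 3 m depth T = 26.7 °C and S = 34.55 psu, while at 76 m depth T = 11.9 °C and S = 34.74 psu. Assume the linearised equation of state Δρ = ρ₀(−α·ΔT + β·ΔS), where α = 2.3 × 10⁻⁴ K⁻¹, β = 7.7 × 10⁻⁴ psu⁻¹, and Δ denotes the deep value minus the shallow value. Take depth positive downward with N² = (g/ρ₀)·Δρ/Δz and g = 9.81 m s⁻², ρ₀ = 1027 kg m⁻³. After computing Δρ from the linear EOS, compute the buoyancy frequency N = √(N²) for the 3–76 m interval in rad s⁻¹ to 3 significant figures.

0.0218 rad s⁻¹

ΔT = -14.8 K, ΔS = +0.19 psu (deep − shallow).
Δρ/ρ₀ = −αΔT + βΔS = 3.404 × 10⁻³ + 1.463 × 10⁻⁴ = 3.5503 × 10⁻³, so Δρ ≈ 3.646 kg m⁻³.
N² = (g/ρ₀)·Δρ/Δz = g·(Δρ/ρ₀)/Δz = 9.81 × 3.5503 × 10⁻³ / 73 = 4.7710 × 10⁻⁴ s⁻².
N = √(4.7710 × 10⁻⁴) = 0.021843 rad s⁻¹ ≈ 0.0218 rad s⁻¹.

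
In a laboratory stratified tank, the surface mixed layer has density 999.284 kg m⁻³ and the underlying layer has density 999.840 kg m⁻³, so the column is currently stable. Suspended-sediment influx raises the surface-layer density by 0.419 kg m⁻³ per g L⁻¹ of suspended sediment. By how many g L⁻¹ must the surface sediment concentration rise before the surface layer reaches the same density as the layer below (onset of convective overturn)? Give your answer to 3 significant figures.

Density deficit of the surface layer: 999.840 − 999.284 = 0.556 kg m⁻³.
Required change = 0.556 / 0.419 = 1.33 g L⁻¹.

1.33 g L⁻¹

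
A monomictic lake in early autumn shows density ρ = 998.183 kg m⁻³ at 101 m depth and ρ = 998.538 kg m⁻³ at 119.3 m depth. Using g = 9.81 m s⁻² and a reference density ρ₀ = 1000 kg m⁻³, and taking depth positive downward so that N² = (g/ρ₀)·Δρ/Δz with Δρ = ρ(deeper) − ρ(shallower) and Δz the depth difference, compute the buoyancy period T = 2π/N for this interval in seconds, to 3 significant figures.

Δρ = 998.538 − 998.183 = 0.355 kg m⁻³ over Δz = 119.3 − 101 = 18.3 m.
N² = (9.81/1000) × (0.355/18.3) = 1.9030 × 10⁻⁴ s⁻².
N = √(1.9030 × 10⁻⁴) = 0.013795 rad s⁻¹, so T = 2π/N = 455.47 s ≈ 455 s.

455 s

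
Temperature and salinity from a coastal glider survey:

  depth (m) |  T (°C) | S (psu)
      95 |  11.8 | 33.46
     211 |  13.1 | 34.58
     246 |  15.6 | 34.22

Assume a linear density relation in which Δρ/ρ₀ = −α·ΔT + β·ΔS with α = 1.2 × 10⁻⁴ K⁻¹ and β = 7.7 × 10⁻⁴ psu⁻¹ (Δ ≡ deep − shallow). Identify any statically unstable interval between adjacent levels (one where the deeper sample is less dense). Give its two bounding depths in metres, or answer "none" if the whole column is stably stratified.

211–246 m

Evaluate Δρ/ρ₀ = −αΔT + βΔS across each adjacent pair:
  95–211 m: −αΔT+βΔS = −(1.2 × 10⁻⁴)(+1.3)+(7.7 × 10⁻⁴)(+1.12) = 7.1 × 10⁻⁴ → stable
  211–246 m: −αΔT+βΔS = −(1.2 × 10⁻⁴)(+2.5)+(7.7 × 10⁻⁴)(-0.36) = -5.8 × 10⁻⁴ → UNSTABLE
The 211–246 m interval has Δρ < 0: lighter water underlies denser water.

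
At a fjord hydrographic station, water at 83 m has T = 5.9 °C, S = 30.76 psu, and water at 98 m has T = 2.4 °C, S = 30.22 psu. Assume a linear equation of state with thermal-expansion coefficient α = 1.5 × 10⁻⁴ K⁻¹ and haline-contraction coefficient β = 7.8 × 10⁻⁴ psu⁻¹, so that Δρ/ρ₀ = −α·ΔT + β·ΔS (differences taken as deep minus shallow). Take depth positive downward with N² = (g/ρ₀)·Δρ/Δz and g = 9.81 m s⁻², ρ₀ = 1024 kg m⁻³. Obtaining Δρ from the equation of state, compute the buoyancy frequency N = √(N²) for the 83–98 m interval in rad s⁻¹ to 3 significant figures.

ΔT = -3.5 K, ΔS = -0.54 psu (deep − shallow).
Δρ/ρ₀ = −αΔT + βΔS = 5.25 × 10⁻⁴ − 4.212 × 10⁻⁴ = 1.038 × 10⁻⁴, so Δρ ≈ 0.1063 kg m⁻³.
N² = (g/ρ₀)·Δρ/Δz = g·(Δρ/ρ₀)/Δz = 9.81 × 1.038 × 10⁻⁴ / 15 = 6.7885 × 10⁻⁵ s⁻².
N = √(6.7885 × 10⁻⁵) = 8.2392 × 10⁻³ rad s⁻¹ ≈ 8.24 × 10⁻³ rad s⁻¹.

8.24 × 10⁻³ rad s⁻¹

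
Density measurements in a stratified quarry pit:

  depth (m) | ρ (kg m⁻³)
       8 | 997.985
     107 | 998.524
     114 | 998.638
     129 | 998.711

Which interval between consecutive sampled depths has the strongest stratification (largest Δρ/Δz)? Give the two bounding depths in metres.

107–114 m

Compute the density gradient over each adjacent pair:
  8–107 m: Δρ/Δz = 0.539/99 = 5.4 × 10⁻³ kg m⁻⁴
  107–114 m: Δρ/Δz = 0.114/7 = 0.016 kg m⁻⁴
  114–129 m: Δρ/Δz = 0.073/15 = 4.9 × 10⁻³ kg m⁻⁴
The largest gradient is in the 107–114 m interval — the pycnocline.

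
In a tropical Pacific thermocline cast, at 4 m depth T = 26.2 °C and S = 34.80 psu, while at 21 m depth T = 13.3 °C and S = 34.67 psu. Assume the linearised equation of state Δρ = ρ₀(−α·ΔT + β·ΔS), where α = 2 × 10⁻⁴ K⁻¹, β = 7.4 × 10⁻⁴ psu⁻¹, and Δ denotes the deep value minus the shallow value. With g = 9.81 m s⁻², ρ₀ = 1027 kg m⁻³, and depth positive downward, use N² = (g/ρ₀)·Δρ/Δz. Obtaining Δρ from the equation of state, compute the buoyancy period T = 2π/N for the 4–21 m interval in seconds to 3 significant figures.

166 s

ΔT = -12.9 K, ΔS = -0.13 psu (deep − shallow).
Δρ/ρ₀ = −αΔT + βΔS = 2.58 × 10⁻³ − 9.62 × 10⁻⁵ = 2.4838 × 10⁻³, so Δρ ≈ 2.551 kg m⁻³.
N² = (g/ρ₀)·Δρ/Δz = g·(Δρ/ρ₀)/Δz = 9.81 × 2.4838 × 10⁻³ / 17 = 1.4333 × 10⁻³ s⁻².
N = √(1.4333 × 10⁻³) = 0.037859 rad s⁻¹ → T = 2π/N = 165.96 s ≈ 166 s.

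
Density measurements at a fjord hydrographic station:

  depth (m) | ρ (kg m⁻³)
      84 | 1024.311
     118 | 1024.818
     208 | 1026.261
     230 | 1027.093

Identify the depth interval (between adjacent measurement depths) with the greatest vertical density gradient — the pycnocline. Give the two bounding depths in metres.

Compute the density gradient over each adjacent pair:
  84–118 m: Δρ/Δz = 0.507/34 = 0.015 kg m⁻⁴
  118–208 m: Δρ/Δz = 1.443/90 = 0.016 kg m⁻⁴
  208–230 m: Δρ/Δz = 0.832/22 = 0.038 kg m⁻⁴
The largest gradient is in the 208–230 m interval — the pycnocline.

208–230 m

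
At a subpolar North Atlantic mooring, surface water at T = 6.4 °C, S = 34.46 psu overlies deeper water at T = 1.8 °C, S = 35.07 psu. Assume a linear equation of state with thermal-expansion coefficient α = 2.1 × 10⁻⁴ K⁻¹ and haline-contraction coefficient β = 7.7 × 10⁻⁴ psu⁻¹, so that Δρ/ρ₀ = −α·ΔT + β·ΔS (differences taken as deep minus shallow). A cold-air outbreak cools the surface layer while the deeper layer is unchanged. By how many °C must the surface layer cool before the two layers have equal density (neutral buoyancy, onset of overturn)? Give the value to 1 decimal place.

6.8 °C

Neutral buoyancy requires Δρ = 0, i.e. −α(T_deep − T_surf′) + β(S_deep − S_surf) = 0.
T_surf′ = T_deep − (β/α)·ΔS = 1.8 − (7.7 × 10⁻⁴/2.1 × 10⁻⁴)·(+0.61) = -0.437 °C.
Cooling required: 6.4 − (-0.437) = 6.837 °C.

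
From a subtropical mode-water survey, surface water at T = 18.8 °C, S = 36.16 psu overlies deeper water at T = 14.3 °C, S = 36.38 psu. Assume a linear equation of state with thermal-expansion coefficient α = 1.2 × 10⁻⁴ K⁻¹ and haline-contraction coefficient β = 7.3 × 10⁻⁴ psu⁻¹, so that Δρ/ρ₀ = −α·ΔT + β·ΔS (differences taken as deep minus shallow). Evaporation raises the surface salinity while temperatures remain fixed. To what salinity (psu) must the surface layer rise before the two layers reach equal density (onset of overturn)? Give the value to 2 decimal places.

Neutral buoyancy requires −α(T_deep − T_surf) + β(S_deep − S_surf′) = 0.
S_surf′ = S_deep − (α/β)·ΔT = 36.38 − (1.2 × 10⁻⁴/7.3 × 10⁻⁴)·(-4.5) = 37.1197 psu.
Increase required: 37.1197 − 36.16 = 0.9597 psu.

37.12 psu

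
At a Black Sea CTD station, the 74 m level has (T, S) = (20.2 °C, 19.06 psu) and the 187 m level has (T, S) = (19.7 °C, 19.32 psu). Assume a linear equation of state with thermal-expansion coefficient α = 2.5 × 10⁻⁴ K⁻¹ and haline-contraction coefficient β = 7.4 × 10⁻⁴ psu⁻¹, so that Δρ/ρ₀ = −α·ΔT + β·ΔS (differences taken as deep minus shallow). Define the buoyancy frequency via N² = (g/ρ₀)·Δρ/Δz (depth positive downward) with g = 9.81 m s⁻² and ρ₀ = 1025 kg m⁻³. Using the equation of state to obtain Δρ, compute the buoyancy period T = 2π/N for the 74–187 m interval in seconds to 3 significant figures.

ΔT = -0.5 K, ΔS = +0.26 psu (deep − shallow).
Δρ/ρ₀ = −αΔT + βΔS = 1.25 × 10⁻⁴ + 1.924 × 10⁻⁴ = 3.174 × 10⁻⁴, so Δρ ≈ 0.3253 kg m⁻³.
N² = (g/ρ₀)·Δρ/Δz = g·(Δρ/ρ₀)/Δz = 9.81 × 3.174 × 10⁻⁴ / 113 = 2.7555 × 10⁻⁵ s⁻².
N = √(2.7555 × 10⁻⁵) = 5.2493 × 10⁻³ rad s⁻¹ → T = 2π/N = 1.1970 × 10³ s ≈ 1.20 × 10³ s.

1.20 × 10³ s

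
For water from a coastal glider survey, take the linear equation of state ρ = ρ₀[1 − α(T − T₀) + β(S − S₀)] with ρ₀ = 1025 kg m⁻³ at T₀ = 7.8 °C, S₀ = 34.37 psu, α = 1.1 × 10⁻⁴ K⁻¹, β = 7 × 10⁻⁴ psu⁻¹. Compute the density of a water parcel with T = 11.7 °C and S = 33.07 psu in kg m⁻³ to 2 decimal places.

1023.63 kg m⁻³

T − T₀ = +3.9 K, S − S₀ = -1.30 psu.
Bracket = 1 − α·(+3.9) + β·(-1.30) = 1 + (-1.339 × 10⁻³) = 0.9986610.
ρ = 1025 × 0.9986610 = 1023.63 kg m⁻³.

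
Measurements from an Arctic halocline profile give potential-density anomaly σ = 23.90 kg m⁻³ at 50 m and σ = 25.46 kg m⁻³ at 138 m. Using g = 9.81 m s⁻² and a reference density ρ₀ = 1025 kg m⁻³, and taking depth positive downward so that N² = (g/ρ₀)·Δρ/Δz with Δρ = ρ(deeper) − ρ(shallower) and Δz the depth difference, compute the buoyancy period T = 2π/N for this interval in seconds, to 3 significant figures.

482 s

Δρ = 1025.46 − 1023.90 = 1.56 kg m⁻³ over Δz = 138 − 50 = 88 m.
N² = (9.81/1025) × (1.56/88) = 1.6966 × 10⁻⁴ s⁻².
N = √(1.6966 × 10⁻⁴) = 0.013025 rad s⁻¹, so T = 2π/N = 482.39 s ≈ 482 s.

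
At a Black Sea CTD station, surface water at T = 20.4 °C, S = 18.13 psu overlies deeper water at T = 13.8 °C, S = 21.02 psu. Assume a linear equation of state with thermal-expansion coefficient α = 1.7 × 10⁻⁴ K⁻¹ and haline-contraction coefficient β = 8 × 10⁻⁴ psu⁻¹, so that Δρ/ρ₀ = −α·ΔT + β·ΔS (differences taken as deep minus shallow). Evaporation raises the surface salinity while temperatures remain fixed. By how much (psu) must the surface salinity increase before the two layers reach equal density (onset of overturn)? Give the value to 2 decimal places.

Neutral buoyancy requires −α(T_deep − T_surf) + β(S_deep − S_surf′) = 0.
S_surf′ = S_deep − (α/β)·ΔT = 21.02 − (1.7 × 10⁻⁴/8 × 10⁻⁴)·(-6.6) = 22.4225 psu.
Increase required: 22.4225 − 18.13 = 4.2925 psu.

4.29 psu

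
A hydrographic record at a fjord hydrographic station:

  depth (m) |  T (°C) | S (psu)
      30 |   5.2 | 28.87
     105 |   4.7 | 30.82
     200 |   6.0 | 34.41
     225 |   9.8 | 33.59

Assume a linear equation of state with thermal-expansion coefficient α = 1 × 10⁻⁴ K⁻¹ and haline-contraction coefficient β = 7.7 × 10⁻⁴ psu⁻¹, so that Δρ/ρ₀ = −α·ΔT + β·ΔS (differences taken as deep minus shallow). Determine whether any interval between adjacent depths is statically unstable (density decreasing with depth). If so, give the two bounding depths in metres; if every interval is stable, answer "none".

200–225 m

Evaluate Δρ/ρ₀ = −αΔT + βΔS across each adjacent pair:
  30–105 m: −αΔT+βΔS = −(1 × 10⁻⁴)(-0.5)+(7.7 × 10⁻⁴)(+1.95) = 1.6 × 10⁻³ → stable
  105–200 m: −αΔT+βΔS = −(1 × 10⁻⁴)(+1.3)+(7.7 × 10⁻⁴)(+3.59) = 2.6 × 10⁻³ → stable
  200–225 m: −αΔT+βΔS = −(1 × 10⁻⁴)(+3.8)+(7.7 × 10⁻⁴)(-0.82) = -1.0 × 10⁻³ → UNSTABLE
The 200–225 m interval has Δρ < 0: lighter water underlies denser water.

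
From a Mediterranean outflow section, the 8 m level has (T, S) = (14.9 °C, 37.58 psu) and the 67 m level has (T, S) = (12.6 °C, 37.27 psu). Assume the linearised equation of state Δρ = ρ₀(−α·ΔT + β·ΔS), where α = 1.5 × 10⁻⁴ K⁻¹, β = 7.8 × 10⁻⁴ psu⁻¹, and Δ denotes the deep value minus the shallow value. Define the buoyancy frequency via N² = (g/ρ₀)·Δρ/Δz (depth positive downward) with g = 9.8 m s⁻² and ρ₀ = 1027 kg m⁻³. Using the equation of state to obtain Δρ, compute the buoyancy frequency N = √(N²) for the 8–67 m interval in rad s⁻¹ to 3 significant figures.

4.14 × 10⁻³ rad s⁻¹

ΔT = -2.3 K, ΔS = -0.31 psu (deep − shallow).
Δρ/ρ₀ = −αΔT + βΔS = 3.45 × 10⁻⁴ − 2.418 × 10⁻⁴ = 1.032 × 10⁻⁴, so Δρ ≈ 0.1060 kg m⁻³.
N² = (g/ρ₀)·Δρ/Δz = g·(Δρ/ρ₀)/Δz = 9.8 × 1.032 × 10⁻⁴ / 59 = 1.7142 × 10⁻⁵ s⁻².
N = √(1.7142 × 10⁻⁵) = 4.1403 × 10⁻³ rad s⁻¹ ≈ 4.14 × 10⁻³ rad s⁻¹.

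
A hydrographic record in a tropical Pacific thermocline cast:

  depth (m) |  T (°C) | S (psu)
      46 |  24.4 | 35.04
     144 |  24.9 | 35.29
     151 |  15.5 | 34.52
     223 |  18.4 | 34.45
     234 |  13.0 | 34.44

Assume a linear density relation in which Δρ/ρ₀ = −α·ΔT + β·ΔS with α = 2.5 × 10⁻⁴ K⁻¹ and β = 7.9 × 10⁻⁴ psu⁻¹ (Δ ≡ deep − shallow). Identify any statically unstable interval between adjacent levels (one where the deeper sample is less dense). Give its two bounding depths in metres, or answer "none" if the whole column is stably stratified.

151–223 m

Evaluate Δρ/ρ₀ = −αΔT + βΔS across each adjacent pair:
  46–144 m: −αΔT+βΔS = −(2.5 × 10⁻⁴)(+0.5)+(7.9 × 10⁻⁴)(+0.25) = 7.3 × 10⁻⁵ → stable
  144–151 m: −αΔT+βΔS = −(2.5 × 10⁻⁴)(-9.4)+(7.9 × 10⁻⁴)(-0.77) = 1.7 × 10⁻³ → stable
  151–223 m: −αΔT+βΔS = −(2.5 × 10⁻⁴)(+2.9)+(7.9 × 10⁻⁴)(-0.07) = -7.8 × 10⁻⁴ → UNSTABLE
  223–234 m: −αΔT+βΔS = −(2.5 × 10⁻⁴)(-5.4)+(7.9 × 10⁻⁴)(-0.01) = 1.3 × 10⁻³ → stable
The 151–223 m interval has Δρ < 0: lighter water underlies denser water.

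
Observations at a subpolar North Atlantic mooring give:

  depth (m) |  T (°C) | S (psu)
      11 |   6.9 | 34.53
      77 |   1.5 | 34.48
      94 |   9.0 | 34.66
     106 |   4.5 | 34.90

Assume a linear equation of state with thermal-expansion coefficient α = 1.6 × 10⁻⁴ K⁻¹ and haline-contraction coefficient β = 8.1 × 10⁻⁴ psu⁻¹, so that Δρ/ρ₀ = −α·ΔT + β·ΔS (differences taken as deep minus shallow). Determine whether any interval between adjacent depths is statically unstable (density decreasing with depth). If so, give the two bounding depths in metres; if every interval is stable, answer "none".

77–94 m

Evaluate Δρ/ρ₀ = −αΔT + βΔS across each adjacent pair:
  11–77 m: −αΔT+βΔS = −(1.6 × 10⁻⁴)(-5.4)+(8.1 × 10⁻⁴)(-0.05) = 8.2 × 10⁻⁴ → stable
  77–94 m: −αΔT+βΔS = −(1.6 × 10⁻⁴)(+7.5)+(8.1 × 10⁻⁴)(+0.18) = -1.1 × 10⁻³ → UNSTABLE
  94–106 m: −αΔT+βΔS = −(1.6 × 10⁻⁴)(-4.5)+(8.1 × 10⁻⁴)(+0.24) = 9.1 × 10⁻⁴ → stable
The 77–94 m interval has Δρ < 0: lighter water underlies denser water.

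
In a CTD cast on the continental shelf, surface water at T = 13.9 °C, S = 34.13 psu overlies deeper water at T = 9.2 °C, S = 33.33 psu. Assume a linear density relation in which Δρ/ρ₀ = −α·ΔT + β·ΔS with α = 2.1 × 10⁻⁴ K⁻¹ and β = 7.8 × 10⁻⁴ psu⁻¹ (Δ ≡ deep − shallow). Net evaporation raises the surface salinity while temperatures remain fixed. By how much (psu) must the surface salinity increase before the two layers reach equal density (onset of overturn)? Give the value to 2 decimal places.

0.47 psu

Neutral buoyancy requires −α(T_deep − T_surf) + β(S_deep − S_surf′) = 0.
S_surf′ = S_deep − (α/β)·ΔT = 33.33 − (2.1 × 10⁻⁴/7.8 × 10⁻⁴)·(-4.7) = 34.5954 psu.
Increase required: 34.5954 − 34.13 = 0.4654 psu.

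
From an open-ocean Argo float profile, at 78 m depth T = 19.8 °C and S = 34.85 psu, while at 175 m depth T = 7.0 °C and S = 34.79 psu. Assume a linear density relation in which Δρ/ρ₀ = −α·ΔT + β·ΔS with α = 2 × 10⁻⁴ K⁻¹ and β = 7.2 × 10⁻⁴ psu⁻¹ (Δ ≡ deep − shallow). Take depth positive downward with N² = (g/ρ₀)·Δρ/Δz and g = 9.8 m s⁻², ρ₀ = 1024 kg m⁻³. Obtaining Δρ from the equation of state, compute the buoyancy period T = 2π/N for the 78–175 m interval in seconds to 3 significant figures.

ΔT = -12.8 K, ΔS = -0.06 psu (deep − shallow).
Δρ/ρ₀ = −αΔT + βΔS = 2.56 × 10⁻³ − 4.32 × 10⁻⁵ = 2.5168 × 10⁻³, so Δρ ≈ 2.577 kg m⁻³.
N² = (g/ρ₀)·Δρ/Δz = g·(Δρ/ρ₀)/Δz = 9.8 × 2.5168 × 10⁻³ / 97 = 2.5427 × 10⁻⁴ s⁻².
N = √(2.5427 × 10⁻⁴) = 0.015946 rad s⁻¹ → T = 2π/N = 394.03 s ≈ 394 s.

394 s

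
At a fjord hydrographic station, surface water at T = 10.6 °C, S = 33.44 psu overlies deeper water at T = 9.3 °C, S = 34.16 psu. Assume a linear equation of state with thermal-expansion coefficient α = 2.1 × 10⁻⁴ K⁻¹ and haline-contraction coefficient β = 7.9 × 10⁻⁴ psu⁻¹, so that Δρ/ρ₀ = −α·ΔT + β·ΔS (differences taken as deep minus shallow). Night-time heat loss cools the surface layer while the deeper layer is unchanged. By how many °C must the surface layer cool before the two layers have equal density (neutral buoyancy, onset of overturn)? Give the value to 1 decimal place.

4.0 °C

Neutral buoyancy requires Δρ = 0, i.e. −α(T_deep − T_surf′) + β(S_deep − S_surf) = 0.
T_surf′ = T_deep − (β/α)·ΔS = 9.3 − (7.9 × 10⁻⁴/2.1 × 10⁻⁴)·(+0.72) = 6.591 °C.
Cooling required: 10.6 − (6.591) = 4.009 °C.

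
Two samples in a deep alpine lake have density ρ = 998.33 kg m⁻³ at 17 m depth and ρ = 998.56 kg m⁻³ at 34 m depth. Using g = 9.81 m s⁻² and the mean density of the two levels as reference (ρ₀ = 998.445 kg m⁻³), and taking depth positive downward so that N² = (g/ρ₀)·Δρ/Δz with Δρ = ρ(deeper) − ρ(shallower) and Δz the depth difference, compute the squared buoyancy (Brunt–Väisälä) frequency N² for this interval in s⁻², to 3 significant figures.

Δρ = 998.56 − 998.33 = 0.23 kg m⁻³ over Δz = 34 − 17 = 17 m.
N² = (9.81/998.445) × (0.23/17) = 1.3293 × 10⁻⁴ s⁻² ≈ 1.33 × 10⁻⁴ s⁻².

1.33 × 10⁻⁴ s⁻²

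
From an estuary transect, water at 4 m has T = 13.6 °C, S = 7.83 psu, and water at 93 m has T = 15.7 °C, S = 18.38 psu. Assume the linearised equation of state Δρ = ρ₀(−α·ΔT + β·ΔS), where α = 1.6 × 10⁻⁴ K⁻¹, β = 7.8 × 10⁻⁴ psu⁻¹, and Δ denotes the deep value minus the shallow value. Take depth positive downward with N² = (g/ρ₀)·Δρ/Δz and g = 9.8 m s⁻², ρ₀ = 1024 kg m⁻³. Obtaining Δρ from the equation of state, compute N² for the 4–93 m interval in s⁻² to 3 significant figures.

8.69 × 10⁻⁴ s⁻²

ΔT = +2.1 K, ΔS = +10.55 psu (deep − shallow).
Δρ/ρ₀ = −αΔT + βΔS = -3.36 × 10⁻⁴ + 8.229 × 10⁻³ = 7.893 × 10⁻³, so Δρ ≈ 8.082 kg m⁻³.
N² = (g/ρ₀)·Δρ/Δz = g·(Δρ/ρ₀)/Δz = 9.8 × 7.893 × 10⁻³ / 89 = 8.6912 × 10⁻⁴ s⁻² ≈ 8.69 × 10⁻⁴ s⁻².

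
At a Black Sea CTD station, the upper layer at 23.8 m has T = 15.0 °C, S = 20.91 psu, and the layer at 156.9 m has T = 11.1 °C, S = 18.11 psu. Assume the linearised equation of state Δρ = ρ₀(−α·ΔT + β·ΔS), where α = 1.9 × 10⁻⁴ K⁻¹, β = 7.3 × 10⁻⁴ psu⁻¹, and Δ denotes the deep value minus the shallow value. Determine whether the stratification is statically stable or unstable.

ΔT = 11.1 − 15.0 = -3.9 K and ΔS = 18.11 − 20.91 = -2.80 psu (deep − shallow).
−αΔT = 7.41 × 10⁻⁴; βΔS = -2.044 × 10⁻³; sum Δρ/ρ₀ = -1.303 × 10⁻³.
Δρ/ρ₀ < 0, so Δρ < 0: deeper water is lighter → statically unstable; the column would overturn.

unstable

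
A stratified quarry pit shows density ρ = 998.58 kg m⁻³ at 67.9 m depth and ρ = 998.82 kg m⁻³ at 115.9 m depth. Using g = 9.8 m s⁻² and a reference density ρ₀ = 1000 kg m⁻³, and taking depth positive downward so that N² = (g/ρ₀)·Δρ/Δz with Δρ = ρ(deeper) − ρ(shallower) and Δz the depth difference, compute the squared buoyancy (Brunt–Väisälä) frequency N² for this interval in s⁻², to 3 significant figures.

Δρ = 998.82 − 998.58 = 0.24 kg m⁻³ over Δz = 115.9 − 67.9 = 48 m.
N² = (9.8/1000) × (0.24/48) = 4.9000 × 10⁻⁵ s⁻² ≈ 4.90 × 10⁻⁵ s⁻².

4.90 × 10⁻⁵ s⁻²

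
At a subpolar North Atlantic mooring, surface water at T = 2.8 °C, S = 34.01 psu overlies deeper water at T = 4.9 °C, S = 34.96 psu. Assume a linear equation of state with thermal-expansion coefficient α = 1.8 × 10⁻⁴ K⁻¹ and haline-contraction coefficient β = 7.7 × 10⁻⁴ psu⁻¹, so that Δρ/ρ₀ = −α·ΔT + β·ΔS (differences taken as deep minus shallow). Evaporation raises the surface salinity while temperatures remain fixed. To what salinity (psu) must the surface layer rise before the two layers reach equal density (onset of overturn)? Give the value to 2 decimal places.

Neutral buoyancy requires −α(T_deep − T_surf) + β(S_deep − S_surf′) = 0.
S_surf′ = S_deep − (α/β)·ΔT = 34.96 − (1.8 × 10⁻⁴/7.7 × 10⁻⁴)·(+2.1) = 34.4691 psu.
Increase required: 34.4691 − 34.01 = 0.4591 psu.

34.47 psu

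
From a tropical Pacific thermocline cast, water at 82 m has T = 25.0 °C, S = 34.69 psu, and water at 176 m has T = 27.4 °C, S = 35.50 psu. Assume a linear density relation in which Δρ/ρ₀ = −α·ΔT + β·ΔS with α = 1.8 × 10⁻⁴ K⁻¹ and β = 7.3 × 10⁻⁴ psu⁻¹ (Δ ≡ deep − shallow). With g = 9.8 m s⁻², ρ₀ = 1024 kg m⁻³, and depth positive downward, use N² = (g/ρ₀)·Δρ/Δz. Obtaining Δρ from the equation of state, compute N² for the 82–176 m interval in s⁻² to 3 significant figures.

1.66 × 10⁻⁵ s⁻²

ΔT = +2.4 K, ΔS = +0.81 psu (deep − shallow).
Δρ/ρ₀ = −αΔT + βΔS = -4.32 × 10⁻⁴ + 5.913 × 10⁻⁴ = 1.593 × 10⁻⁴, so Δρ ≈ 0.1631 kg m⁻³.
N² = (g/ρ₀)·Δρ/Δz = g·(Δρ/ρ₀)/Δz = 9.8 × 1.593 × 10⁻⁴ / 94 = 1.6608 × 10⁻⁵ s⁻² ≈ 1.66 × 10⁻⁵ s⁻².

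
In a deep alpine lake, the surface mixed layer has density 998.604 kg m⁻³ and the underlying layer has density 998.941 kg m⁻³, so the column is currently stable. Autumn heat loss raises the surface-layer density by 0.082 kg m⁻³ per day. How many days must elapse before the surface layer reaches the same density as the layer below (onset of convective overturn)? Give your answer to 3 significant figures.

Density deficit of the surface layer: 998.941 − 998.604 = 0.337 kg m⁻³.
Required change = 0.337 / 0.082 = 4.11 days.

4.11 days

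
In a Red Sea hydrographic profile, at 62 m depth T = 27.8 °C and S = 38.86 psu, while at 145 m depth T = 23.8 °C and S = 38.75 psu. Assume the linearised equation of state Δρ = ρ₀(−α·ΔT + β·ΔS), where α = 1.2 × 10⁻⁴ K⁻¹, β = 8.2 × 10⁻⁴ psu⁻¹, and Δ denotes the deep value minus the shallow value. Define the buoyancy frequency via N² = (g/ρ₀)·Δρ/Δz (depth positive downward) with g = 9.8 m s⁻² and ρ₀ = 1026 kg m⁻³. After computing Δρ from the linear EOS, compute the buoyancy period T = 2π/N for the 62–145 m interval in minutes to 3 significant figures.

ΔT = -4.0 K, ΔS = -0.11 psu (deep − shallow).
Δρ/ρ₀ = −αΔT + βΔS = 4.80 × 10⁻⁴ − 9.02 × 10⁻⁵ = 3.898 × 10⁻⁴, so Δρ ≈ 0.3999 kg m⁻³.
N² = (g/ρ₀)·Δρ/Δz = g·(Δρ/ρ₀)/Δz = 9.8 × 3.898 × 10⁻⁴ / 83 = 4.6025 × 10⁻⁵ s⁻².
N = √(4.6025 × 10⁻⁵) = 6.7842 × 10⁻³ rad s⁻¹ → T = 2π/N = 926.15 s = 15.436 min ≈ 15.4 min.

15.4 min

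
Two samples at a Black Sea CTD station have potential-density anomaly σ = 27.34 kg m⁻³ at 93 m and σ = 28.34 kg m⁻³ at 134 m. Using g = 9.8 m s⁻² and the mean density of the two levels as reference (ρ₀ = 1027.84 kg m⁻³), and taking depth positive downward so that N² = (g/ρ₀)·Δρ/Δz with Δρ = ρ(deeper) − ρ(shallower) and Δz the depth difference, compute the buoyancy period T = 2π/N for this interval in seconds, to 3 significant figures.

412 s

Δρ = 1028.34 − 1027.34 = 1.00 kg m⁻³ over Δz = 134 − 93 = 41 m.
N² = (9.8/1027.84) × (1.00/41) = 2.3255 × 10⁻⁴ s⁻².
N = √(2.3255 × 10⁻⁴) = 0.015250 rad s⁻¹, so T = 2π/N = 412.01 s ≈ 412 s.
N² > 0, so the interval is statically stable.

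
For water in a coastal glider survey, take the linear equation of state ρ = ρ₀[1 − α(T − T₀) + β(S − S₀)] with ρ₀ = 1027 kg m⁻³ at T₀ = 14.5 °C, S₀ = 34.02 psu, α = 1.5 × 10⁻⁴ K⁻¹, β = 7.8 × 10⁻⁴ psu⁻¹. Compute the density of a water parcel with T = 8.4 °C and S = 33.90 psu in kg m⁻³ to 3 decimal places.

1027.844 kg m⁻³

T − T₀ = -6.1 K, S − S₀ = -0.12 psu.
Bracket = 1 − α·(-6.1) + β·(-0.12) = 1 + (8.214 × 10⁻⁴) = 1.0008214.
ρ = 1027 × 1.0008214 = 1027.844 kg m⁻³.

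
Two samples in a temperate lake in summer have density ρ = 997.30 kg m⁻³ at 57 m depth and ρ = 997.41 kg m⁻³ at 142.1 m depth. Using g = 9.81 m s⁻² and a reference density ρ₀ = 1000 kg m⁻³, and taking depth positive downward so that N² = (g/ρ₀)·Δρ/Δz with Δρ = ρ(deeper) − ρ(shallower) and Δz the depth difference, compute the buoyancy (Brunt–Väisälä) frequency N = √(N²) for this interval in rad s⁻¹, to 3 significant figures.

3.56 × 10⁻³ rad s⁻¹

Δρ = 997.41 − 997.30 = 0.11 kg m⁻³ over Δz = 142.1 − 57 = 85.1 m.
N² = (9.81/1000) × (0.11/85.1) = 1.2680 × 10⁻⁵ s⁻².
N = √(1.2680 × 10⁻⁵) = 3.5609 × 10⁻³ rad s⁻¹ ≈ 3.56 × 10⁻³ rad s⁻¹.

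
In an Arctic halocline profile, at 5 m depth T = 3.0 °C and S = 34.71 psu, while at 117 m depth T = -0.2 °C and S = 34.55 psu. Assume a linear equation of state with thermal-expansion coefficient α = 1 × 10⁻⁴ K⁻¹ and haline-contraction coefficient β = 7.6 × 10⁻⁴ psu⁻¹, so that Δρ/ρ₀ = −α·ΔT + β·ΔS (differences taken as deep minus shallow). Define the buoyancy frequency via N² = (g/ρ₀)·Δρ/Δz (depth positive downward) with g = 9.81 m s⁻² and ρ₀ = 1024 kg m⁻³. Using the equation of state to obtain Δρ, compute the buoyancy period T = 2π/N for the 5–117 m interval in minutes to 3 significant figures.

25.1 min

ΔT = -3.2 K, ΔS = -0.16 psu (deep − shallow).
Δρ/ρ₀ = −αΔT + βΔS = 3.20 × 10⁻⁴ − 1.216 × 10⁻⁴ = 1.984 × 10⁻⁴, so Δρ ≈ 0.2032 kg m⁻³.
N² = (g/ρ₀)·Δρ/Δz = g·(Δρ/ρ₀)/Δz = 9.81 × 1.984 × 10⁻⁴ / 112 = 1.7378 × 10⁻⁵ s⁻².
N = √(1.7378 × 10⁻⁵) = 4.1687 × 10⁻³ rad s⁻¹ → T = 2π/N = 1.5072 × 10³ s = 25.120 min ≈ 25.1 min.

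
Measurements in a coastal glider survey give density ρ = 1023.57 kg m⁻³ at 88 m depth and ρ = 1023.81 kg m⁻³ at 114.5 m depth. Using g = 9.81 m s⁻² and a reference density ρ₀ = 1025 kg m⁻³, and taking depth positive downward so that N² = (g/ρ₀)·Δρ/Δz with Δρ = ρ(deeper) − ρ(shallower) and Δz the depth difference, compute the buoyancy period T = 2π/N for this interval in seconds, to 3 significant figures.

675 s

Δρ = 1023.81 − 1023.57 = 0.24 kg m⁻³ over Δz = 114.5 − 88 = 26.5 m.
N² = (9.81/1025) × (0.24/26.5) = 8.6678 × 10⁻⁵ s⁻².
N = √(8.6678 × 10⁻⁵) = 9.3101 × 10⁻³ rad s⁻¹, so T = 2π/N = 674.88 s ≈ 675 s.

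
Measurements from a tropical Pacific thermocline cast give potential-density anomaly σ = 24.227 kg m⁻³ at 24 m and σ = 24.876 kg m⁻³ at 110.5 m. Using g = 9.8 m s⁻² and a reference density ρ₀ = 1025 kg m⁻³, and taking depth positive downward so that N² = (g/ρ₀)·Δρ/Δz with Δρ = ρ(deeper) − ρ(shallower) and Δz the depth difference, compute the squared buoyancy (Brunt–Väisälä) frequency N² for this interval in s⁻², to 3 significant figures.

7.17 × 10⁻⁵ s⁻²

Δρ = 1024.876 − 1024.227 = 0.649 kg m⁻³ over Δz = 110.5 − 24 = 86.5 m.
N² = (9.8/1025) × (0.649/86.5) = 7.1735 × 10⁻⁵ s⁻² ≈ 7.17 × 10⁻⁵ s⁻².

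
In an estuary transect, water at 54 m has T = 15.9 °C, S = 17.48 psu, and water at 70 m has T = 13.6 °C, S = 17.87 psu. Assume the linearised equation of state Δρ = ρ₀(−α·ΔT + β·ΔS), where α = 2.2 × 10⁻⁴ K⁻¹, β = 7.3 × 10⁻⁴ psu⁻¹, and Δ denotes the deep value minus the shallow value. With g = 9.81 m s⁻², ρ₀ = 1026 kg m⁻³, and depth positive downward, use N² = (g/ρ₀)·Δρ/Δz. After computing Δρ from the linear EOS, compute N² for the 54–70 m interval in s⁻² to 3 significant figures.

4.85 × 10⁻⁴ s⁻²

ΔT = -2.3 K, ΔS = +0.39 psu (deep − shallow).
Δρ/ρ₀ = −αΔT + βΔS = 5.06 × 10⁻⁴ + 2.847 × 10⁻⁴ = 7.907 × 10⁻⁴, so Δρ ≈ 0.8113 kg m⁻³.
N² = (g/ρ₀)·Δρ/Δz = g·(Δρ/ρ₀)/Δz = 9.81 × 7.907 × 10⁻⁴ / 16 = 4.8480 × 10⁻⁴ s⁻² ≈ 4.85 × 10⁻⁴ s⁻².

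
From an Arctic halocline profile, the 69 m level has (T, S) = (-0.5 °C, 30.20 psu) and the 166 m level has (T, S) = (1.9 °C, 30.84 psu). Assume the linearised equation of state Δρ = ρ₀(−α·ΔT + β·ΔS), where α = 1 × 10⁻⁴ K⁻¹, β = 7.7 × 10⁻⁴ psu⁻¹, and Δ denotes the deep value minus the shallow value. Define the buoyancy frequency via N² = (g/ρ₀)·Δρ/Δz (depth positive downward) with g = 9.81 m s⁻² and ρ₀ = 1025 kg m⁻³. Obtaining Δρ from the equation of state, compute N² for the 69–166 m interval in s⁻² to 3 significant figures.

2.56 × 10⁻⁵ s⁻²

ΔT = +2.4 K, ΔS = +0.64 psu (deep − shallow).
Δρ/ρ₀ = −αΔT + βΔS = -2.40 × 10⁻⁴ + 4.928 × 10⁻⁴ = 2.528 × 10⁻⁴, so Δρ ≈ 0.2591 kg m⁻³.
N² = (g/ρ₀)·Δρ/Δz = g·(Δρ/ρ₀)/Δz = 9.81 × 2.528 × 10⁻⁴ / 97 = 2.5567 × 10⁻⁵ s⁻² ≈ 2.56 × 10⁻⁵ s⁻².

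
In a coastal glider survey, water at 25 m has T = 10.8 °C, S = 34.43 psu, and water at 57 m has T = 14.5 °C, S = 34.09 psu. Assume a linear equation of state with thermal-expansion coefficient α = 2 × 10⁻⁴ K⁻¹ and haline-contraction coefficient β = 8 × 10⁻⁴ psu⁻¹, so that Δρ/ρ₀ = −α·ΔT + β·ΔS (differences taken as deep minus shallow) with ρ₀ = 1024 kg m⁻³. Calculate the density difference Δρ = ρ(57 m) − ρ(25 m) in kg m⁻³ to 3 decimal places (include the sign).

-1.036 kg m⁻³

ΔT = +3.7 K, ΔS = -0.34 psu (deep − shallow).
Δρ/ρ₀ = −(2 × 10⁻⁴)(+3.7) + (8 × 10⁻⁴)(-0.34) = -1.012 × 10⁻³.
Δρ = 1024 × (-1.012 × 10⁻³) = -1.036 kg m⁻³.
Negative Δρ: lighter below, statically unstable.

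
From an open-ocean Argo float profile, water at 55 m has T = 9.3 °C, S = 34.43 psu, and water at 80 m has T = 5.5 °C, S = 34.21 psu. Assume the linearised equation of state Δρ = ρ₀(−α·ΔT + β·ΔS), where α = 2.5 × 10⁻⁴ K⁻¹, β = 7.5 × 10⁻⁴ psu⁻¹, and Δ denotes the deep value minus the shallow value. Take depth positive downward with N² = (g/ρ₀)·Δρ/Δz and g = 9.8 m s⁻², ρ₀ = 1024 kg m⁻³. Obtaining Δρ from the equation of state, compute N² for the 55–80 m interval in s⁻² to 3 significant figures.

3.08 × 10⁻⁴ s⁻²

ΔT = -3.8 K, ΔS = -0.22 psu (deep − shallow).
Δρ/ρ₀ = −αΔT + βΔS = 9.50 × 10⁻⁴ − 1.65 × 10⁻⁴ = 7.85 × 10⁻⁴, so Δρ ≈ 0.8038 kg m⁻³.
N² = (g/ρ₀)·Δρ/Δz = g·(Δρ/ρ₀)/Δz = 9.8 × 7.85 × 10⁻⁴ / 25 = 3.0772 × 10⁻⁴ s⁻² ≈ 3.08 × 10⁻⁴ s⁻².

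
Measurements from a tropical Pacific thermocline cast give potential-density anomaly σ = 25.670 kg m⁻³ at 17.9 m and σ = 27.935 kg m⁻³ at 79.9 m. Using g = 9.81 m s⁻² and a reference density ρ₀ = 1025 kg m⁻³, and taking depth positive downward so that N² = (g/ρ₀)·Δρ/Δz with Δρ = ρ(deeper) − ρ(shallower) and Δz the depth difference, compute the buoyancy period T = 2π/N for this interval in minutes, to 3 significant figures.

Δρ = 1027.935 − 1025.670 = 2.265 kg m⁻³ over Δz = 79.9 − 17.9 = 62 m.
N² = (9.81/1025) × (2.265/62) = 3.4964 × 10⁻⁴ s⁻².
N = √(3.4964 × 10⁻⁴) = 0.018699 rad s⁻¹, so T = 2π/N = 336.02 s = 5.6003 min ≈ 5.60 min.

5.60 min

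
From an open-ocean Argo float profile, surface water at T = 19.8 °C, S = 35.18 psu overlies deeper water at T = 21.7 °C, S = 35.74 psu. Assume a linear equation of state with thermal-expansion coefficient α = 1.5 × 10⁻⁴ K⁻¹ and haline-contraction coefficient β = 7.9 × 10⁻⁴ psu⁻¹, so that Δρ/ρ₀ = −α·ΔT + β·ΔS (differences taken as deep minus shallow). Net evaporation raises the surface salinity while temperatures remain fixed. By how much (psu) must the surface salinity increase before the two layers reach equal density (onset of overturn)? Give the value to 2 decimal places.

0.20 psu

Neutral buoyancy requires −α(T_deep − T_surf) + β(S_deep − S_surf′) = 0.
S_surf′ = S_deep − (α/β)·ΔT = 35.74 − (1.5 × 10⁻⁴/7.9 × 10⁻⁴)·(+1.9) = 35.3792 psu.
Increase required: 35.3792 − 35.18 = 0.1992 psu.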